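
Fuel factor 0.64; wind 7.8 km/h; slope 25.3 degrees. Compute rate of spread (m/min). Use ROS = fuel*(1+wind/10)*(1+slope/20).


Formula: ROS = fuel * (1 + wind/10) * (1 + slope/20)
Wind factor = 1 + 7.8/10 = 1.78
Slope factor = 1 + 25.3/20 = 2.265
ROS = 0.64 * 1.78 * 2.265 = 2.58 m/min

2.58


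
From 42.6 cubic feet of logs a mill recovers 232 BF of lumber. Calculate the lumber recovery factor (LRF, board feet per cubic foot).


Formula: LRF = Lumber Output (BF) / Log Input (ft^3)
LRF = 232 BF / 42.6 ft^3
LRF = 5.45 BF/ft^3

5.45


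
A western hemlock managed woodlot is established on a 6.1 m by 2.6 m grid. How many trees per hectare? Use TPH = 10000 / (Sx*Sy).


Formula: TPH = 10000 m^2/ha / (spacing_x * spacing_y)
Area per tree = 6.1 m * 2.6 m = 15.86 m^2
TPH = 10000 / 15.86 = 631 trees/ha

631


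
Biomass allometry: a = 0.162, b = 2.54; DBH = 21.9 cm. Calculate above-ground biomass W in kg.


Formula: W = a * DBH^b  (allometric power law)
DBH^b = 21.9^2.54 = 2539.3821
W = 0.162 * 2539.3821 = 411.4 kg

411.4


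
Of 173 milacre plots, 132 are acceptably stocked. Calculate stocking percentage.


Formula: Stocking % = stocked plots / total plots * 100
Stocking = 132 / 173 * 100
Stocking = 0.763 * 100 = 76.3%

76.3


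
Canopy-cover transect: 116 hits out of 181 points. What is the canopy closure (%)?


Formula: Canopy closure = covered points / total points * 100
Closure = 116 / 181 * 100
Closure = 0.6409 * 100 = 64.1%

64.1


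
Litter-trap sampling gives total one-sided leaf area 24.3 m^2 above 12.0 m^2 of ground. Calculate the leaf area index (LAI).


Formula: LAI = total leaf area / ground area  (dimensionless)
LAI = 24.3 m^2 / 12.0 m^2
LAI = 2.03

2.03


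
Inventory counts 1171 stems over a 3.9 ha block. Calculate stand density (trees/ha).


Formula: Stand Density = N_trees / Area_ha
Density = 1171 trees / 3.9 ha
Density = 300 trees/ha

300


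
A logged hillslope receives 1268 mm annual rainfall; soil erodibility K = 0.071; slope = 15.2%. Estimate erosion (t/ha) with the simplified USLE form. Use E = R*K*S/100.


Formula: E = R * K * S / 100  (simplified USLE)
R * K = 1268 * 0.071 = 90.028
E = 90.028 * 15.2 / 100 = 13.68 t/ha

13.68


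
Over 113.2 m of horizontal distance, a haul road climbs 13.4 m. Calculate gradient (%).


Formula: Gradient = rise / run * 100
Gradient = 13.4 / 113.2 * 100 = 11.8%

11.8


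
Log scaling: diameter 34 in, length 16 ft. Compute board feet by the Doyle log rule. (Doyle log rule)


Doyle: BF = (D - 4)^2 * L / 16
Adjusted diameter = 34 - 4 = 30 in
(D-4)^2 = 30^2 = 900
BF = 900 * 16 / 16 = 900 BF

900


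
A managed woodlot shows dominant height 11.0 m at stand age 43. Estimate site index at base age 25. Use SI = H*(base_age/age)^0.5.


Formula: SI = H_dom * (base_age / age)^0.5
Age ratio = 25 / 43 = 0.5814
sqrt(age_ratio) = 0.76249
SI = 11.0 * 0.76249 = 8.4 m

8.4


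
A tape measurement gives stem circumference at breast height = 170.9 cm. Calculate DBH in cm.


Formula: DBH = C / pi
DBH = 170.9 / pi
pi = 3.14159...
DBH = 54.4 cm

54.4


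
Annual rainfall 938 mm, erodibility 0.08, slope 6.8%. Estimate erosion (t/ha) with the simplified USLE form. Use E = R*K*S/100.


Formula: E = R * K * S / 100  (simplified USLE)
R * K = 938 * 0.08 = 75.04
E = 75.04 * 6.8 / 100 = 5.1 t/ha

5.1


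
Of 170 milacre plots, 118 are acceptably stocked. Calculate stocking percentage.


Formula: Stocking % = stocked plots / total plots * 100
Stocking = 118 / 170 * 100
Stocking = 0.6941 * 100 = 69.4%

69.4


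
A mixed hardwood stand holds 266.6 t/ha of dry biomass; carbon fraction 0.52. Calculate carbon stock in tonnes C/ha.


Formula: Carbon Stock = Biomass * Carbon Fraction
C = 266.6 t/ha * 0.52
C = 138.6 t C/ha

138.6


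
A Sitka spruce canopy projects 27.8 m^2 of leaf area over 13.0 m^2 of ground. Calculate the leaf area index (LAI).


Formula: LAI = total leaf area / ground area  (dimensionless)
LAI = 27.8 m^2 / 13.0 m^2
LAI = 2.14

2.14


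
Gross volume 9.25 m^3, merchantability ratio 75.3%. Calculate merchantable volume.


Formula: MV = V_total * (merchantable_pct / 100)
Merchantable fraction = 75.3% / 100 = 0.753
MV = 9.25 m^3 * 0.753 = 6.965 m^3

6.965


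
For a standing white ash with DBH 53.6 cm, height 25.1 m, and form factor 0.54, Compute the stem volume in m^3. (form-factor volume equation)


Formula: V = pi * (DBH/200)^2 * H * ff
Radius = DBH/200 = 53.6/200 = 0.268 m
Radius^2 = 0.268^2 = 0.071824 m^2
V = pi * 0.071824 * 25.1 * 0.54
V = 3.058 m^3

3.058


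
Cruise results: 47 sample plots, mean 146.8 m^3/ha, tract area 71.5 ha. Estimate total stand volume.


Formula: Total Volume = Mean Volume per ha * Total Area
Total Volume = 146.8 m^3/ha * 71.5 ha
Total Volume = 10496 m^3

10496


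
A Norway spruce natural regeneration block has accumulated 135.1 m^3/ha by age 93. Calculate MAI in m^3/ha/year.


Formula: MAI = Total Volume / Stand Age
MAI = 135.1 m^3/ha / 93 years
MAI = 1.45 m^3/ha/year

1.45


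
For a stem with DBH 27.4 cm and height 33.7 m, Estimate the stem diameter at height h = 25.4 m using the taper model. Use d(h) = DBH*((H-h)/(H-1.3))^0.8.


Taper: d(h) = DBH * ((H - h) / (H - 1.3))^0.8
Numerator = H - h = 33.7 - 25.4 = 8.3 m
Denominator = H - 1.3 = 33.7 - 1.3 = 32.4 m
Ratio = 8.3 / 32.4 = 0.25617
d = 27.4 * 0.25617^0.8 = 9.2 cm

9.2


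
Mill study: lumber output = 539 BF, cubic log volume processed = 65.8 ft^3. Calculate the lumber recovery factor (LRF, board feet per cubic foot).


Formula: LRF = Lumber Output (BF) / Log Input (ft^3)
LRF = 539 BF / 65.8 ft^3
LRF = 8.19 BF/ft^3

8.19


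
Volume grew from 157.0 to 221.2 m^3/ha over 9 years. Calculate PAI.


Formula: PAI = (V_T2 - V_T1) / (T2 - T1)
Volume increment = 221.2 - 157.0 = 64.2 m^3/ha
PAI = 64.2 / 9 = 7.13 m^3/ha/year

7.13


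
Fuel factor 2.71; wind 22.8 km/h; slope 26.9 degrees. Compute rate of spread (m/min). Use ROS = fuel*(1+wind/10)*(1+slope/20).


Formula: ROS = fuel * (1 + wind/10) * (1 + slope/20)
Wind factor = 1 + 22.8/10 = 3.28
Slope factor = 1 + 26.9/20 = 2.345
ROS = 2.71 * 3.28 * 2.345 = 20.84 m/min

20.84


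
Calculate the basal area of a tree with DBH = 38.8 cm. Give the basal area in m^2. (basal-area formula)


Formula: BA = pi * (DBH/2)^2 / 10000  (cm^2 to m^2)
Radius = DBH/2 = 38.8/2 = 19.4 cm
BA = pi * 19.4^2 / 10000
   = 1182.3698 cm^2 / 10000
   = 0.1182 m^2

0.1182


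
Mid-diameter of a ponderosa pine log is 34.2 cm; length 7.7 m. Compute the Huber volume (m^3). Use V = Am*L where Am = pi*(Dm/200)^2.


Huber: V = Am * L,  Am = pi*(Dm/200)^2
Am = pi*(34.2/200)^2 = 0.091863 m^2
V = 0.091863*7.7 = 0.7073 m^3

0.7073


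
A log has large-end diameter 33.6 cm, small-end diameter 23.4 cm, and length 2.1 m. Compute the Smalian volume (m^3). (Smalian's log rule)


Smalian: V = (A1 + A2)/2 * L,  A = pi*(D/200)^2
A1 = pi*(33.6/200)^2 = 0.088668 m^2
A2 = pi*(23.4/200)^2 = 0.043005 m^2
V = (0.088668+0.043005)/2*2.1 = 0.1383 m^3

0.1383


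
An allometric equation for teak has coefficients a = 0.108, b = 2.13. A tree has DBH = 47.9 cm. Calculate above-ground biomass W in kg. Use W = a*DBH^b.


Formula: W = a * DBH^b  (allometric power law)
DBH^b = 47.9^2.13 = 3794.1513
W = 0.108 * 3794.1513 = 409.8 kg

409.8


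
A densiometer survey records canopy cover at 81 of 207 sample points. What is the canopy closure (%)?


Formula: Canopy closure = covered points / total points * 100
Closure = 81 / 207 * 100
Closure = 0.3913 * 100 = 39.1%

39.1


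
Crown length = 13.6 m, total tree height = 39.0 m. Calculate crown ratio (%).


Formula: Crown Ratio = (Crown Length / Total Height) * 100
CR = (13.6 m / 39.0 m) * 100
CR = 0.3487 * 100 = 34.9%

34.9


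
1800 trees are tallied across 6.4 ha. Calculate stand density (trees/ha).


Formula: Stand Density = N_trees / Area_ha
Density = 1800 trees / 6.4 ha
Density = 281 trees/ha

281


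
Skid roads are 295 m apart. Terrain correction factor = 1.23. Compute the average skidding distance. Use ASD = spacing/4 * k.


Formula: ASD = (spacing / 4) * correction
Uncorrected distance = spacing / 4 = 295 / 4 = 73.75 m
ASD = 73.75 * 1.23 = 91 m

91


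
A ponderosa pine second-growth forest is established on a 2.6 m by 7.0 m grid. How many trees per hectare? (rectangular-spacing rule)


Formula: TPH = 10000 m^2/ha / (spacing_x * spacing_y)
Area per tree = 2.6 m * 7.0 m = 18.2 m^2
TPH = 10000 / 18.2 = 549 trees/ha

549


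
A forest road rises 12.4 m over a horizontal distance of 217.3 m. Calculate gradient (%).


Formula: Gradient = rise / run * 100
Gradient = 12.4 / 217.3 * 100 = 5.7%

5.7


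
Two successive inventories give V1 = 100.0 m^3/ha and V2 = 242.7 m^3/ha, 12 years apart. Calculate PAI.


Formula: PAI = (V_T2 - V_T1) / (T2 - T1)
Volume increment = 242.7 - 100.0 = 142.7 m^3/ha
PAI = 142.7 / 12 = 11.89 m^3/ha/year

11.89


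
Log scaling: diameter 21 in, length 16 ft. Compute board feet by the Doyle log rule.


Doyle: BF = (D - 4)^2 * L / 16
Adjusted diameter = 21 - 4 = 17 in
(D-4)^2 = 17^2 = 289
BF = 289 * 16 / 16 = 289 BF

289


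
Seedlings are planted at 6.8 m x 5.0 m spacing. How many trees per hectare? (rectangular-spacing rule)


Formula: TPH = 10000 m^2/ha / (spacing_x * spacing_y)
Area per tree = 6.8 m * 5.0 m = 34.0 m^2
TPH = 10000 / 34.0 = 294 trees/ha

294


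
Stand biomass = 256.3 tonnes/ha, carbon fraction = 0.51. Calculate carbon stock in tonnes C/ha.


Formula: Carbon Stock = Biomass * Carbon Fraction
C = 256.3 t/ha * 0.51
C = 130.7 t C/ha

130.7


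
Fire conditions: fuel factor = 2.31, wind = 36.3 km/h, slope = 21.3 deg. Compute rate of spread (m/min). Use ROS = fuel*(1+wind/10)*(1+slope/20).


Formula: ROS = fuel * (1 + wind/10) * (1 + slope/20)
Wind factor = 1 + 36.3/10 = 4.63
Slope factor = 1 + 21.3/20 = 2.065
ROS = 2.31 * 4.63 * 2.065 = 22.09 m/min

22.09


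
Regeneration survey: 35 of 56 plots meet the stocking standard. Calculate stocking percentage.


Formula: Stocking % = stocked plots / total plots * 100
Stocking = 35 / 56 * 100
Stocking = 0.625 * 100 = 62.5%

62.5


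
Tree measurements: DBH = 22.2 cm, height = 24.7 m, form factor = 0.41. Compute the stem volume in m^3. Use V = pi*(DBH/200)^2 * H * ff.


Formula: V = pi * (DBH/200)^2 * H * ff
Radius = DBH/200 = 22.2/200 = 0.111 m
Radius^2 = 0.111^2 = 0.012321 m^2
V = pi * 0.012321 * 24.7 * 0.41
V = 0.392 m^3

0.392


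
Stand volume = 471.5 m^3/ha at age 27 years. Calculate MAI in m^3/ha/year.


Formula: MAI = Total Volume / Stand Age
MAI = 471.5 m^3/ha / 27 years
MAI = 17.46 m^3/ha/year

17.46


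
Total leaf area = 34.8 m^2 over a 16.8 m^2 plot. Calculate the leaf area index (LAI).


Formula: LAI = total leaf area / ground area  (dimensionless)
LAI = 34.8 m^2 / 16.8 m^2
LAI = 2.07

2.07


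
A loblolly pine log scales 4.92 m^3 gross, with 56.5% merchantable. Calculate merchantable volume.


Formula: MV = V_total * (merchantable_pct / 100)
Merchantable fraction = 56.5% / 100 = 0.565
MV = 4.92 m^3 * 0.565 = 2.78 m^3

2.78


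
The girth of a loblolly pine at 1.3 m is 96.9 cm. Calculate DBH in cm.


Formula: DBH = C / pi
DBH = 96.9 / pi
pi = 3.14159...
DBH = 30.8 cm

30.8


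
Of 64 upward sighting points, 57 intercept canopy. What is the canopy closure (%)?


Formula: Canopy closure = covered points / total points * 100
Closure = 57 / 64 * 100
Closure = 0.8906 * 100 = 89.1%

89.1


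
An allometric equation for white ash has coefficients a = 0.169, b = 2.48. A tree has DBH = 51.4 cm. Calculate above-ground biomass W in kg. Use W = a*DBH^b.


Formula: W = a * DBH^b  (allometric power law)
DBH^b = 51.4^2.48 = 17506.0649
W = 0.169 * 17506.0649 = 2958.5 kg

2958.5


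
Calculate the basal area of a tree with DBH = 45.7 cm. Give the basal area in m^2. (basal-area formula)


Formula: BA = pi * (DBH/2)^2 / 10000  (cm^2 to m^2)
Radius = DBH/2 = 45.7/2 = 22.85 cm
BA = pi * 22.85^2 / 10000
   = 1640.2962 cm^2 / 10000
   = 0.164 m^2

0.164


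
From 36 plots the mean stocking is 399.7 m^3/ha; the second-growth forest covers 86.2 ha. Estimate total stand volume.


Formula: Total Volume = Mean Volume per ha * Total Area
Total Volume = 399.7 m^3/ha * 86.2 ha
Total Volume = 34454 m^3

34454


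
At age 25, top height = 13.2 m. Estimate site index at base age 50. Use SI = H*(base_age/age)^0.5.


Formula: SI = H_dom * (base_age / age)^0.5
Age ratio = 50 / 25 = 2.0
sqrt(age_ratio) = 1.41421
SI = 13.2 * 1.41421 = 18.7 m

18.7


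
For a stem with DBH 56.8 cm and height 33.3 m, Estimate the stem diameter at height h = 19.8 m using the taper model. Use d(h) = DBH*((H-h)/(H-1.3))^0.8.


Taper: d(h) = DBH * ((H - h) / (H - 1.3))^0.8
Numerator = H - h = 33.3 - 19.8 = 13.5 m
Denominator = H - 1.3 = 33.3 - 1.3 = 32.0 m
Ratio = 13.5 / 32.0 = 0.42188
d = 56.8 * 0.42188^0.8 = 28.5 cm

28.5


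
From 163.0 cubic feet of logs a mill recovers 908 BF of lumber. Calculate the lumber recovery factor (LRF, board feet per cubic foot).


Formula: LRF = Lumber Output (BF) / Log Input (ft^3)
LRF = 908 BF / 163.0 ft^3
LRF = 5.57 BF/ft^3

5.57


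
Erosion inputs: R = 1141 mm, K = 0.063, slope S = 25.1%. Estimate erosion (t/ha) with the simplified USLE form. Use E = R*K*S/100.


Formula: E = R * K * S / 100  (simplified USLE)
R * K = 1141 * 0.063 = 71.883
E = 71.883 * 25.1 / 100 = 18.04 t/ha

18.04


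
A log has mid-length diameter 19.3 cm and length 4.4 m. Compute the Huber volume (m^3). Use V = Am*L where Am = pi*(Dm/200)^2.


Huber: V = Am * L,  Am = pi*(Dm/200)^2
Am = pi*(19.3/200)^2 = 0.029255 m^2
V = 0.029255*4.4 = 0.1287 m^3

0.1287


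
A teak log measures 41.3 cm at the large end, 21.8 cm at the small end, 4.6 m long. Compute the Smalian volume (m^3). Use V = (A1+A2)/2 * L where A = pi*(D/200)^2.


Smalian: V = (A1 + A2)/2 * L,  A = pi*(D/200)^2
A1 = pi*(41.3/200)^2 = 0.133965 m^2
A2 = pi*(21.8/200)^2 = 0.037325 m^2
V = (0.133965+0.037325)/2*4.6 = 0.394 m^3

0.394


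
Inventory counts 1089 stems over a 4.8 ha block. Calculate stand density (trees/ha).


Formula: Stand Density = N_trees / Area_ha
Density = 1089 trees / 4.8 ha
Density = 227 trees/ha

227


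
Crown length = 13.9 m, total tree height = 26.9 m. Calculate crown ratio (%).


Formula: Crown Ratio = (Crown Length / Total Height) * 100
CR = (13.9 m / 26.9 m) * 100
CR = 0.5167 * 100 = 51.7%

51.7


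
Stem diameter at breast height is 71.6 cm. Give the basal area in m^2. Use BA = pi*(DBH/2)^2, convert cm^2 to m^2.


Formula: BA = pi * (DBH/2)^2 / 10000  (cm^2 to m^2)
Radius = DBH/2 = 71.6/2 = 35.8 cm
BA = pi * 35.8^2 / 10000
   = 4026.3908 cm^2 / 10000
   = 0.4026 m^2

0.4026


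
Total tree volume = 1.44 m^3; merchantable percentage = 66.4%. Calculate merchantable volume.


Formula: MV = V_total * (merchantable_pct / 100)
Merchantable fraction = 66.4% / 100 = 0.664
MV = 1.44 m^3 * 0.664 = 0.956 m^3

0.956


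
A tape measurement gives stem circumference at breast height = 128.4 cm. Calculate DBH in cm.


Formula: DBH = C / pi
DBH = 128.4 / pi
pi = 3.14159...
DBH = 40.9 cm

40.9


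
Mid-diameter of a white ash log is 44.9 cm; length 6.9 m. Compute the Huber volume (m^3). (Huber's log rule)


Huber: V = Am * L,  Am = pi*(Dm/200)^2
Am = pi*(44.9/200)^2 = 0.158337 m^2
V = 0.158337*6.9 = 1.0925 m^3

1.0925


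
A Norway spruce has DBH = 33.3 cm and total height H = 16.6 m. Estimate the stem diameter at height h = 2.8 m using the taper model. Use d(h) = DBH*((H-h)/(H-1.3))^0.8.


Taper: d(h) = DBH * ((H - h) / (H - 1.3))^0.8
Numerator = H - h = 16.6 - 2.8 = 13.8 m
Denominator = H - 1.3 = 16.6 - 1.3 = 15.3 m
Ratio = 13.8 / 15.3 = 0.90196
d = 33.3 * 0.90196^0.8 = 30.7 cm

30.7


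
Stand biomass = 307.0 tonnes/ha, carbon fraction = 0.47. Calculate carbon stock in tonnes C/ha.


Formula: Carbon Stock = Biomass * Carbon Fraction
C = 307.0 t/ha * 0.47
C = 144.3 t C/ha

144.3


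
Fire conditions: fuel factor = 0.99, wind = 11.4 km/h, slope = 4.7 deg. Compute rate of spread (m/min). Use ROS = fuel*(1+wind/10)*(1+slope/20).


Formula: ROS = fuel * (1 + wind/10) * (1 + slope/20)
Wind factor = 1 + 11.4/10 = 2.14
Slope factor = 1 + 4.7/20 = 1.235
ROS = 0.99 * 2.14 * 1.235 = 2.62 m/min

2.62


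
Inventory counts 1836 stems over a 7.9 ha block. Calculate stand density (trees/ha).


Formula: Stand Density = N_trees / Area_ha
Density = 1836 trees / 7.9 ha
Density = 232 trees/ha

232


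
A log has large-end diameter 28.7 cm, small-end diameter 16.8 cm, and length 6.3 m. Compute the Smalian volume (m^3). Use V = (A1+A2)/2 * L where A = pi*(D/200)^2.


Smalian: V = (A1 + A2)/2 * L,  A = pi*(D/200)^2
A1 = pi*(28.7/200)^2 = 0.064692 m^2
A2 = pi*(16.8/200)^2 = 0.022167 m^2
V = (0.064692+0.022167)/2*6.3 = 0.2736 m^3

0.2736


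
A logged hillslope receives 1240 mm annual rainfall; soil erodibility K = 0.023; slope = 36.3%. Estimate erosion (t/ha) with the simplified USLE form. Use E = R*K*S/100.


Formula: E = R * K * S / 100  (simplified USLE)
R * K = 1240 * 0.023 = 28.52
E = 28.52 * 36.3 / 100 = 10.35 t/ha

10.35


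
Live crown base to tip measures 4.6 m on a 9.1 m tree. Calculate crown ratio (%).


Formula: Crown Ratio = (Crown Length / Total Height) * 100
CR = (4.6 m / 9.1 m) * 100
CR = 0.5055 * 100 = 50.5%

50.5


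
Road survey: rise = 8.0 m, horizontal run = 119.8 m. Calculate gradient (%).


Formula: Gradient = rise / run * 100
Gradient = 8.0 / 119.8 * 100 = 6.7%

6.7


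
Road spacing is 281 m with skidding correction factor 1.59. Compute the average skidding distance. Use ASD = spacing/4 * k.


Formula: ASD = (spacing / 4) * correction
Uncorrected distance = spacing / 4 = 281 / 4 = 70.25 m
ASD = 70.25 * 1.59 = 112 m

112


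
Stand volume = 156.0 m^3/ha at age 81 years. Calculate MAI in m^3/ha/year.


Formula: MAI = Total Volume / Stand Age
MAI = 156.0 m^3/ha / 81 years
MAI = 1.93 m^3/ha/year

1.93


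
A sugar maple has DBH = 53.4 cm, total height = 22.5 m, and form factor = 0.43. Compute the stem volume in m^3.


Formula: V = pi * (DBH/200)^2 * H * ff
Radius = DBH/200 = 53.4/200 = 0.267 m
Radius^2 = 0.267^2 = 0.071289 m^2
V = pi * 0.071289 * 22.5 * 0.43
V = 2.167 m^3

2.167


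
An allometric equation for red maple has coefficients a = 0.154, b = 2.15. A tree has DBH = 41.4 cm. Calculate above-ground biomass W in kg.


Formula: W = a * DBH^b  (allometric power law)
DBH^b = 41.4^2.15 = 2996.0616
W = 0.154 * 2996.0616 = 461.4 kg

461.4


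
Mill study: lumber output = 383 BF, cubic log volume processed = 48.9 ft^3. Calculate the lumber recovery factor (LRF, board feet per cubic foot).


Formula: LRF = Lumber Output (BF) / Log Input (ft^3)
LRF = 383 BF / 48.9 ft^3
LRF = 7.83 BF/ft^3

7.83


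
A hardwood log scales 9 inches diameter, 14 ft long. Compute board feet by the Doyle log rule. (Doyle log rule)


Doyle: BF = (D - 4)^2 * L / 16
Adjusted diameter = 9 - 4 = 5 in
(D-4)^2 = 5^2 = 25
BF = 25 * 14 / 16 = 22 BF

22


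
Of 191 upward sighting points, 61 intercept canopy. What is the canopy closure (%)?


Formula: Canopy closure = covered points / total points * 100
Closure = 61 / 191 * 100
Closure = 0.3194 * 100 = 31.9%

31.9


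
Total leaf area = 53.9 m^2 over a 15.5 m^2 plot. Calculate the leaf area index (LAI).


Formula: LAI = total leaf area / ground area  (dimensionless)
LAI = 53.9 m^2 / 15.5 m^2
LAI = 3.48

3.48


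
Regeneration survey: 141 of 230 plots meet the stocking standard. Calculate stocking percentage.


Formula: Stocking % = stocked plots / total plots * 100
Stocking = 141 / 230 * 100
Stocking = 0.613 * 100 = 61.3%

61.3


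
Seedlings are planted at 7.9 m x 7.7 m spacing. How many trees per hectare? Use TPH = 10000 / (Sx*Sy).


Formula: TPH = 10000 m^2/ha / (spacing_x * spacing_y)
Area per tree = 7.9 m * 7.7 m = 60.83 m^2
TPH = 10000 / 60.83 = 164 trees/ha

164


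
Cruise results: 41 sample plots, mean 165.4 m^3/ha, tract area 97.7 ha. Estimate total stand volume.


Formula: Total Volume = Mean Volume per ha * Total Area
Total Volume = 165.4 m^3/ha * 97.7 ha
Total Volume = 16160 m^3

16160


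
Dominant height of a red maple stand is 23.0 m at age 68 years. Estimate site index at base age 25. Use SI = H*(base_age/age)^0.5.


Formula: SI = H_dom * (base_age / age)^0.5
Age ratio = 25 / 68 = 0.36765
sqrt(age_ratio) = 0.60634
SI = 23.0 * 0.60634 = 13.9 m

13.9


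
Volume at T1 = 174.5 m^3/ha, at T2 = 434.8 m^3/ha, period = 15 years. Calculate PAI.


Formula: PAI = (V_T2 - V_T1) / (T2 - T1)
Volume increment = 434.8 - 174.5 = 260.3 m^3/ha
PAI = 260.3 / 15 = 17.35 m^3/ha/year

17.35


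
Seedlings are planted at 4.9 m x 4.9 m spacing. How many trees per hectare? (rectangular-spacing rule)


Formula: TPH = 10000 m^2/ha / (spacing_x * spacing_y)
Area per tree = 4.9 m * 4.9 m = 24.01 m^2
TPH = 10000 / 24.01 = 416 trees/ha

416


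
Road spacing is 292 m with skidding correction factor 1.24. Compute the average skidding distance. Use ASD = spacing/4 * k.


Formula: ASD = (spacing / 4) * correction
Uncorrected distance = spacing / 4 = 292 / 4 = 73 m
ASD = 73 * 1.24 = 91 m

91


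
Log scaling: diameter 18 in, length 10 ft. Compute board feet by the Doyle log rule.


Doyle: BF = (D - 4)^2 * L / 16
Adjusted diameter = 18 - 4 = 14 in
(D-4)^2 = 14^2 = 196
BF = 196 * 10 / 16 = 123 BF

123


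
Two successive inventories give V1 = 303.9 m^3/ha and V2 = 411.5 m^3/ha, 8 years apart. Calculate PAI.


Formula: PAI = (V_T2 - V_T1) / (T2 - T1)
Volume increment = 411.5 - 303.9 = 107.6 m^3/ha
PAI = 107.6 / 8 = 13.45 m^3/ha/year

13.45


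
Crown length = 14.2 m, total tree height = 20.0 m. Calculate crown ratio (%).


Formula: Crown Ratio = (Crown Length / Total Height) * 100
CR = (14.2 m / 20.0 m) * 100
CR = 0.71 * 100 = 71.0%

71.0


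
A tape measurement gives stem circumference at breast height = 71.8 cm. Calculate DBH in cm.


Formula: DBH = C / pi
DBH = 71.8 / pi
pi = 3.14159...
DBH = 22.9 cm

22.9


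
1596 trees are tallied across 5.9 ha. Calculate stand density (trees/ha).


Formula: Stand Density = N_trees / Area_ha
Density = 1596 trees / 5.9 ha
Density = 271 trees/ha

271


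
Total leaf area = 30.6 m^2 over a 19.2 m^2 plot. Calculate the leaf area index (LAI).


Formula: LAI = total leaf area / ground area  (dimensionless)
LAI = 30.6 m^2 / 19.2 m^2
LAI = 1.59

1.59


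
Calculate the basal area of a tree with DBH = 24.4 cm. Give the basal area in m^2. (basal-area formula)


Formula: BA = pi * (DBH/2)^2 / 10000  (cm^2 to m^2)
Radius = DBH/2 = 24.4/2 = 12.2 cm
BA = pi * 12.2^2 / 10000
   = 467.5947 cm^2 / 10000
   = 0.0468 m^2

0.0468


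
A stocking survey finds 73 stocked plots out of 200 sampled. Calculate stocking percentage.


Formula: Stocking % = stocked plots / total plots * 100
Stocking = 73 / 200 * 100
Stocking = 0.365 * 100 = 36.5%

36.5


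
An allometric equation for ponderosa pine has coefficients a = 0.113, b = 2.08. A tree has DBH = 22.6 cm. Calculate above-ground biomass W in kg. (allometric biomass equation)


Formula: W = a * DBH^b  (allometric power law)
DBH^b = 22.6^2.08 = 655.459
W = 0.113 * 655.459 = 74.1 kg

74.1


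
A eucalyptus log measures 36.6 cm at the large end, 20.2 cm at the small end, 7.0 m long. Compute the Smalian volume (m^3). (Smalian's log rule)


Smalian: V = (A1 + A2)/2 * L,  A = pi*(D/200)^2
A1 = pi*(36.6/200)^2 = 0.105209 m^2
A2 = pi*(20.2/200)^2 = 0.032047 m^2
V = (0.105209+0.032047)/2*7.0 = 0.4804 m^3

0.4804


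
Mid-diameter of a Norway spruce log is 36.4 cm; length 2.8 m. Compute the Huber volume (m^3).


Huber: V = Am * L,  Am = pi*(Dm/200)^2
Am = pi*(36.4/200)^2 = 0.104062 m^2
V = 0.104062*2.8 = 0.2914 m^3

0.2914


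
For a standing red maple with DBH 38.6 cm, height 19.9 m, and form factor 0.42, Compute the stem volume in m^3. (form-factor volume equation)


Formula: V = pi * (DBH/200)^2 * H * ff
Radius = DBH/200 = 38.6/200 = 0.193 m
Radius^2 = 0.193^2 = 0.037249 m^2
V = pi * 0.037249 * 19.9 * 0.42
V = 0.978 m^3

0.978


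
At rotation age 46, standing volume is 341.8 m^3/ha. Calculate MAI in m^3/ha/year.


Formula: MAI = Total Volume / Stand Age
MAI = 341.8 m^3/ha / 46 years
MAI = 7.43 m^3/ha/year

7.43


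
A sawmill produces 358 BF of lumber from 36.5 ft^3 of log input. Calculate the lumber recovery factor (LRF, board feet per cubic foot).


Formula: LRF = Lumber Output (BF) / Log Input (ft^3)
LRF = 358 BF / 36.5 ft^3
LRF = 9.81 BF/ft^3

9.81


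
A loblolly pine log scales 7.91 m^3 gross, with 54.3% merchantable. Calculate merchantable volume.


Formula: MV = V_total * (merchantable_pct / 100)
Merchantable fraction = 54.3% / 100 = 0.543
MV = 7.91 m^3 * 0.543 = 4.295 m^3

4.295


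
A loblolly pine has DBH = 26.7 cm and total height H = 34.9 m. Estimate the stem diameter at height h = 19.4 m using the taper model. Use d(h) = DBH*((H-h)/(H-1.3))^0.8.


Taper: d(h) = DBH * ((H - h) / (H - 1.3))^0.8
Numerator = H - h = 34.9 - 19.4 = 15.5 m
Denominator = H - 1.3 = 34.9 - 1.3 = 33.6 m
Ratio = 15.5 / 33.6 = 0.46131
d = 26.7 * 0.46131^0.8 = 14.4 cm

14.4


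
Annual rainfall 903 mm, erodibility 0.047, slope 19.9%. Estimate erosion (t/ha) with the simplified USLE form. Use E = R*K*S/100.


Formula: E = R * K * S / 100  (simplified USLE)
R * K = 903 * 0.047 = 42.441
E = 42.441 * 19.9 / 100 = 8.45 t/ha

8.45


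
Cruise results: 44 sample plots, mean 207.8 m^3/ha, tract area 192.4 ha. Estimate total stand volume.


Formula: Total Volume = Mean Volume per ha * Total Area
Total Volume = 207.8 m^3/ha * 192.4 ha
Total Volume = 39981 m^3

39981


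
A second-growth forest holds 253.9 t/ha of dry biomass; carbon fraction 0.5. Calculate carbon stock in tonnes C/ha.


Formula: Carbon Stock = Biomass * Carbon Fraction
C = 253.9 t/ha * 0.5
C = 127.0 t C/ha

127.0


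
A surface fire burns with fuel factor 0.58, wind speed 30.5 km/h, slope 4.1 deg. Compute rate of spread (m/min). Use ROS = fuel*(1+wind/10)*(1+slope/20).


Formula: ROS = fuel * (1 + wind/10) * (1 + slope/20)
Wind factor = 1 + 30.5/10 = 4.05
Slope factor = 1 + 4.1/20 = 1.205
ROS = 0.58 * 4.05 * 1.205 = 2.83 m/min

2.83


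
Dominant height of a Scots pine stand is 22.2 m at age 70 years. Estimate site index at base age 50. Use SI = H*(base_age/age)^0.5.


Formula: SI = H_dom * (base_age / age)^0.5
Age ratio = 50 / 70 = 0.71429
sqrt(age_ratio) = 0.84515
SI = 22.2 * 0.84515 = 18.8 m

18.8


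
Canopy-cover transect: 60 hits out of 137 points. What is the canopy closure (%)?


Formula: Canopy closure = covered points / total points * 100
Closure = 60 / 137 * 100
Closure = 0.438 * 100 = 43.8%

43.8


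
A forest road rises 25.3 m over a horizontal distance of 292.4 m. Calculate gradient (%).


Formula: Gradient = rise / run * 100
Gradient = 25.3 / 292.4 * 100 = 8.7%

8.7


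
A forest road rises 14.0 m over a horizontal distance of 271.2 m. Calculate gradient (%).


Formula: Gradient = rise / run * 100
Gradient = 14.0 / 271.2 * 100 = 5.2%

5.2


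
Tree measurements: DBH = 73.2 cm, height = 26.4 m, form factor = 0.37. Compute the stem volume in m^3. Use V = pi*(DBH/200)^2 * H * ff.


Formula: V = pi * (DBH/200)^2 * H * ff
Radius = DBH/200 = 73.2/200 = 0.366 m
Radius^2 = 0.366^2 = 0.133956 m^2
V = pi * 0.133956 * 26.4 * 0.37
V = 4.111 m^3

4.111


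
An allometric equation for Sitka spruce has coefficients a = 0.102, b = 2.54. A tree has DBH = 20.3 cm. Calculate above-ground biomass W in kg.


Formula: W = a * DBH^b  (allometric power law)
DBH^b = 20.3^2.54 = 2094.305
W = 0.102 * 2094.305 = 213.6 kg

213.6


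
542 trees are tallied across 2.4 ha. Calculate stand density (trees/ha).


Formula: Stand Density = N_trees / Area_ha
Density = 542 trees / 2.4 ha
Density = 226 trees/ha

226


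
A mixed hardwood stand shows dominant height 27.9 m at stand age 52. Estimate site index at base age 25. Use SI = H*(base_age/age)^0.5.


Formula: SI = H_dom * (base_age / age)^0.5
Age ratio = 25 / 52 = 0.48077
sqrt(age_ratio) = 0.69338
SI = 27.9 * 0.69338 = 19.3 m

19.3


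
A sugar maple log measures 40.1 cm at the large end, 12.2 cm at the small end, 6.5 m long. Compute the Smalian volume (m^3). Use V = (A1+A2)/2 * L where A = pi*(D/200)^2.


Smalian: V = (A1 + A2)/2 * L,  A = pi*(D/200)^2
A1 = pi*(40.1/200)^2 = 0.126293 m^2
A2 = pi*(12.2/200)^2 = 0.01169 m^2
V = (0.126293+0.01169)/2*6.5 = 0.4484 m^3

0.4484


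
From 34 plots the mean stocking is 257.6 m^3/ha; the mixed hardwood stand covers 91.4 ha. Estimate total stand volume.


Formula: Total Volume = Mean Volume per ha * Total Area
Total Volume = 257.6 m^3/ha * 91.4 ha
Total Volume = 23545 m^3

23545


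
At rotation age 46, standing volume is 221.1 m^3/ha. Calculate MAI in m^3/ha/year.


Formula: MAI = Total Volume / Stand Age
MAI = 221.1 m^3/ha / 46 years
MAI = 4.81 m^3/ha/year

4.81


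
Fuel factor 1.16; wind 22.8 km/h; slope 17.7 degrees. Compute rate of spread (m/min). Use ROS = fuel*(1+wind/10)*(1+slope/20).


Formula: ROS = fuel * (1 + wind/10) * (1 + slope/20)
Wind factor = 1 + 22.8/10 = 3.28
Slope factor = 1 + 17.7/20 = 1.885
ROS = 1.16 * 3.28 * 1.885 = 7.17 m/min

7.17


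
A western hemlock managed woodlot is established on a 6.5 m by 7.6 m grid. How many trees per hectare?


Formula: TPH = 10000 m^2/ha / (spacing_x * spacing_y)
Area per tree = 6.5 m * 7.6 m = 49.4 m^2
TPH = 10000 / 49.4 = 202 trees/ha

202


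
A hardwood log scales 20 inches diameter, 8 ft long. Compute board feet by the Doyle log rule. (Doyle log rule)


Doyle: BF = (D - 4)^2 * L / 16
Adjusted diameter = 20 - 4 = 16 in
(D-4)^2 = 16^2 = 256
BF = 256 * 8 / 16 = 128 BF

128


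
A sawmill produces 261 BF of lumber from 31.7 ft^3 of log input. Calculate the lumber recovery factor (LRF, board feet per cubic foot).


Formula: LRF = Lumber Output (BF) / Log Input (ft^3)
LRF = 261 BF / 31.7 ft^3
LRF = 8.23 BF/ft^3

8.23


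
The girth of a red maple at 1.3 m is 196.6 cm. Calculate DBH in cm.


Formula: DBH = C / pi
DBH = 196.6 / pi
pi = 3.14159...
DBH = 62.6 cm

62.6


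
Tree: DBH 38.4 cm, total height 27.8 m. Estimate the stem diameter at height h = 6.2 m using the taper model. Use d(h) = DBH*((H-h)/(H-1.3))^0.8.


Taper: d(h) = DBH * ((H - h) / (H - 1.3))^0.8
Numerator = H - h = 27.8 - 6.2 = 21.6 m
Denominator = H - 1.3 = 27.8 - 1.3 = 26.5 m
Ratio = 21.6 / 26.5 = 0.81509
d = 38.4 * 0.81509^0.8 = 32.6 cm

32.6


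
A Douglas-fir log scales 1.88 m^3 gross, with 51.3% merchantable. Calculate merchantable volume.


Formula: MV = V_total * (merchantable_pct / 100)
Merchantable fraction = 51.3% / 100 = 0.513
MV = 1.88 m^3 * 0.513 = 0.964 m^3

0.964


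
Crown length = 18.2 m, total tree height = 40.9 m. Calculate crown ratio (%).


Formula: Crown Ratio = (Crown Length / Total Height) * 100
CR = (18.2 m / 40.9 m) * 100
CR = 0.445 * 100 = 44.5%

44.5


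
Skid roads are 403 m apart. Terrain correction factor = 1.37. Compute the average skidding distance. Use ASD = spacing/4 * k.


Formula: ASD = (spacing / 4) * correction
Uncorrected distance = spacing / 4 = 403 / 4 = 100.75 m
ASD = 100.75 * 1.37 = 138 m

138


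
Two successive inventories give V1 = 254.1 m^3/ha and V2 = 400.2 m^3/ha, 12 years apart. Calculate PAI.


Formula: PAI = (V_T2 - V_T1) / (T2 - T1)
Volume increment = 400.2 - 254.1 = 146.1 m^3/ha
PAI = 146.1 / 12 = 12.18 m^3/ha/year

12.18


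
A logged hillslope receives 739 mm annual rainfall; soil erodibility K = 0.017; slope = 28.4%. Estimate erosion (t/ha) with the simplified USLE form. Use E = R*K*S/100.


Formula: E = R * K * S / 100  (simplified USLE)
R * K = 739 * 0.017 = 12.563
E = 12.563 * 28.4 / 100 = 3.57 t/ha

3.57


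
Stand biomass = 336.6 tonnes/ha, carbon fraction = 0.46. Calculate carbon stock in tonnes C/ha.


Formula: Carbon Stock = Biomass * Carbon Fraction
C = 336.6 t/ha * 0.46
C = 154.8 t C/ha

154.8


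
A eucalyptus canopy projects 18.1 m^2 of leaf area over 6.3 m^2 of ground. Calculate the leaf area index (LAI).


Formula: LAI = total leaf area / ground area  (dimensionless)
LAI = 18.1 m^2 / 6.3 m^2
LAI = 2.87

2.87


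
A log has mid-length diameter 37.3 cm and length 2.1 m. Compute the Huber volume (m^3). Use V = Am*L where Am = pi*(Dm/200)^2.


Huber: V = Am * L,  Am = pi*(Dm/200)^2
Am = pi*(37.3/200)^2 = 0.109272 m^2
V = 0.109272*2.1 = 0.2295 m^3

0.2295


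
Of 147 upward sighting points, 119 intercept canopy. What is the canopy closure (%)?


Formula: Canopy closure = covered points / total points * 100
Closure = 119 / 147 * 100
Closure = 0.8095 * 100 = 81.0%

81.0


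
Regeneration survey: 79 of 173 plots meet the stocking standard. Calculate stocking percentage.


Formula: Stocking % = stocked plots / total plots * 100
Stocking = 79 / 173 * 100
Stocking = 0.4566 * 100 = 45.7%

45.7


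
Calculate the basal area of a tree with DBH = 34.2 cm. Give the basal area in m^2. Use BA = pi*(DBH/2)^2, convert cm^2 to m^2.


Formula: BA = pi * (DBH/2)^2 / 10000  (cm^2 to m^2)
Radius = DBH/2 = 34.2/2 = 17.1 cm
BA = pi * 17.1^2 / 10000
   = 918.6331 cm^2 / 10000
   = 0.0919 m^2

0.0919


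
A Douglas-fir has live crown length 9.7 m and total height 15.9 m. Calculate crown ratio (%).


Formula: Crown Ratio = (Crown Length / Total Height) * 100
CR = (9.7 m / 15.9 m) * 100
CR = 0.6101 * 100 = 61.0%

61.0


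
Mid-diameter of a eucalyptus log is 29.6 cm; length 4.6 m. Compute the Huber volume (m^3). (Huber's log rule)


Huber: V = Am * L,  Am = pi*(Dm/200)^2
Am = pi*(29.6/200)^2 = 0.068813 m^2
V = 0.068813*4.6 = 0.3165 m^3

0.3165


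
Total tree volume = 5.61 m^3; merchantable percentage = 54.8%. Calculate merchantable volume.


Formula: MV = V_total * (merchantable_pct / 100)
Merchantable fraction = 54.8% / 100 = 0.548
MV = 5.61 m^3 * 0.548 = 3.074 m^3

3.074


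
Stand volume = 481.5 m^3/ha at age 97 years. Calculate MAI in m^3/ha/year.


Formula: MAI = Total Volume / Stand Age
MAI = 481.5 m^3/ha / 97 years
MAI = 4.96 m^3/ha/year

4.96


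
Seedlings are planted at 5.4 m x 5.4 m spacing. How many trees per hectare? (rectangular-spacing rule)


Formula: TPH = 10000 m^2/ha / (spacing_x * spacing_y)
Area per tree = 5.4 m * 5.4 m = 29.16 m^2
TPH = 10000 / 29.16 = 343 trees/ha

343


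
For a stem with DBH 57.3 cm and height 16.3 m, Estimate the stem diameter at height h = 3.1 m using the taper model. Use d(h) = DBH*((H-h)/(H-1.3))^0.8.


Taper: d(h) = DBH * ((H - h) / (H - 1.3))^0.8
Numerator = H - h = 16.3 - 3.1 = 13.2 m
Denominator = H - 1.3 = 16.3 - 1.3 = 15.0 m
Ratio = 13.2 / 15.0 = 0.88
d = 57.3 * 0.88^0.8 = 51.7 cm

51.7


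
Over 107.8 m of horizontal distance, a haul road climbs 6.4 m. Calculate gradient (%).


Formula: Gradient = rise / run * 100
Gradient = 6.4 / 107.8 * 100 = 5.9%

5.9


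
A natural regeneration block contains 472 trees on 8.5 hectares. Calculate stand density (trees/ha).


Formula: Stand Density = N_trees / Area_ha
Density = 472 trees / 8.5 ha
Density = 56 trees/ha

56


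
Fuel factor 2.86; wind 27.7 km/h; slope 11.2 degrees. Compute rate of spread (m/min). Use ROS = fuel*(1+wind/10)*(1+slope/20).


Formula: ROS = fuel * (1 + wind/10) * (1 + slope/20)
Wind factor = 1 + 27.7/10 = 3.77
Slope factor = 1 + 11.2/20 = 1.56
ROS = 2.86 * 3.77 * 1.56 = 16.82 m/min

16.82


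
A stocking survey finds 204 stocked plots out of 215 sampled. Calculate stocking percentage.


Formula: Stocking % = stocked plots / total plots * 100
Stocking = 204 / 215 * 100
Stocking = 0.9488 * 100 = 94.9%

94.9


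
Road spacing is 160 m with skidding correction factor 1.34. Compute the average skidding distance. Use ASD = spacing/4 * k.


Formula: ASD = (spacing / 4) * correction
Uncorrected distance = spacing / 4 = 160 / 4 = 40 m
ASD = 40 * 1.34 = 54 m

54


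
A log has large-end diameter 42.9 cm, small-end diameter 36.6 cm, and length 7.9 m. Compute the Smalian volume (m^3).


Smalian: V = (A1 + A2)/2 * L,  A = pi*(D/200)^2
A1 = pi*(42.9/200)^2 = 0.144545 m^2
A2 = pi*(36.6/200)^2 = 0.105209 m^2
V = (0.144545+0.105209)/2*7.9 = 0.9865 m^3

0.9865


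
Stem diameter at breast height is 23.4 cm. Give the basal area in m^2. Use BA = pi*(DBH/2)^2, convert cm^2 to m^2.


Formula: BA = pi * (DBH/2)^2 / 10000  (cm^2 to m^2)
Radius = DBH/2 = 23.4/2 = 11.7 cm
BA = pi * 11.7^2 / 10000
   = 430.0526 cm^2 / 10000
   = 0.043 m^2

0.043


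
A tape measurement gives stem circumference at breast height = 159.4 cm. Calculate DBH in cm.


Formula: DBH = C / pi
DBH = 159.4 / pi
pi = 3.14159...
DBH = 50.7 cm

50.7


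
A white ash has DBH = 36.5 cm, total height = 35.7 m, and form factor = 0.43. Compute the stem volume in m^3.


Formula: V = pi * (DBH/200)^2 * H * ff
Radius = DBH/200 = 36.5/200 = 0.1825 m
Radius^2 = 0.1825^2 = 0.03330625 m^2
V = pi * 0.03330625 * 35.7 * 0.43
V = 1.606 m^3

1.606


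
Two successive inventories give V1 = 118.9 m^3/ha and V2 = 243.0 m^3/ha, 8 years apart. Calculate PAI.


Formula: PAI = (V_T2 - V_T1) / (T2 - T1)
Volume increment = 243.0 - 118.9 = 124.1 m^3/ha
PAI = 124.1 / 8 = 15.51 m^3/ha/year

15.51


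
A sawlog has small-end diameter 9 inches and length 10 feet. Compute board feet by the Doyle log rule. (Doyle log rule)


Doyle: BF = (D - 4)^2 * L / 16
Adjusted diameter = 9 - 4 = 5 in
(D-4)^2 = 5^2 = 25
BF = 25 * 10 / 16 = 16 BF

16


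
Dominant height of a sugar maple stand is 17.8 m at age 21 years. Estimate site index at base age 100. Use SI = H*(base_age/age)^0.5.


Formula: SI = H_dom * (base_age / age)^0.5
Age ratio = 100 / 21 = 4.7619
sqrt(age_ratio) = 2.18218
SI = 17.8 * 2.18218 = 38.8 m

38.8


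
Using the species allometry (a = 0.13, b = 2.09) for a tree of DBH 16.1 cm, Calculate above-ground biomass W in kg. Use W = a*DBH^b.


Formula: W = a * DBH^b  (allometric power law)
DBH^b = 16.1^2.09 = 332.8634
W = 0.13 * 332.8634 = 43.3 kg

43.3


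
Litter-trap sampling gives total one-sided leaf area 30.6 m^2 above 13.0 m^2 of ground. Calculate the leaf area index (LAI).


Formula: LAI = total leaf area / ground area  (dimensionless)
LAI = 30.6 m^2 / 13.0 m^2
LAI = 2.35

2.35


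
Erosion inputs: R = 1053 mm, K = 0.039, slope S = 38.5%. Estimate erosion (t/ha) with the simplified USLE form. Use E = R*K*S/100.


Formula: E = R * K * S / 100  (simplified USLE)
R * K = 1053 * 0.039 = 41.067
E = 41.067 * 38.5 / 100 = 15.81 t/ha

15.81


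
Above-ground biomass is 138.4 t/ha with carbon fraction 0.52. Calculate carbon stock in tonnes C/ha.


Formula: Carbon Stock = Biomass * Carbon Fraction
C = 138.4 t/ha * 0.52
C = 72.0 t C/ha

72.0


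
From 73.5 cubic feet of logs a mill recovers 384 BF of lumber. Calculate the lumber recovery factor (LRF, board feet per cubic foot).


Formula: LRF = Lumber Output (BF) / Log Input (ft^3)
LRF = 384 BF / 73.5 ft^3
LRF = 5.22 BF/ft^3

5.22


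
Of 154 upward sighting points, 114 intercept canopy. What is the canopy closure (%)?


Formula: Canopy closure = covered points / total points * 100
Closure = 114 / 154 * 100
Closure = 0.7403 * 100 = 74.0%

74.0


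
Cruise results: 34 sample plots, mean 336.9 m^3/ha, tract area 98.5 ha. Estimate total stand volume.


Formula: Total Volume = Mean Volume per ha * Total Area
Total Volume = 336.9 m^3/ha * 98.5 ha
Total Volume = 33185 m^3

33185


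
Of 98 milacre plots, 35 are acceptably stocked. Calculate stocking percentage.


Formula: Stocking % = stocked plots / total plots * 100
Stocking = 35 / 98 * 100
Stocking = 0.3571 * 100 = 35.7%

35.7


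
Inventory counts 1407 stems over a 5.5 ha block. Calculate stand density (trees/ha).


Formula: Stand Density = N_trees / Area_ha
Density = 1407 trees / 5.5 ha
Density = 256 trees/ha

256
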